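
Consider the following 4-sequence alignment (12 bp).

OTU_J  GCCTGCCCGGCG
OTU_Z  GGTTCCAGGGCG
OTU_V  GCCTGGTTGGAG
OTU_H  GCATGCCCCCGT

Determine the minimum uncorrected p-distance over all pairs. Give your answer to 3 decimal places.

Pairwise Hamming distances:
  OTU_J vs OTU_Z: 5
  OTU_J vs OTU_V: 4
  OTU_J vs OTU_H: 5
  OTU_Z vs OTU_V: 7
  OTU_Z vs OTU_H: 9
  OTU_V vs OTU_H: 8
The smallest is 4 mismatches, between OTU_J and OTU_V; p = 4/12 = 0.333.

0.333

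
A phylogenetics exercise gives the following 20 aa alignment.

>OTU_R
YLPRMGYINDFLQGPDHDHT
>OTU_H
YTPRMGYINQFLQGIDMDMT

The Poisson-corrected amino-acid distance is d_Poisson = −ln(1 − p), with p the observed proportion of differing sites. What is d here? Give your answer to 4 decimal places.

The sequences differ at positions 2 (L/T), 10 (D/Q), 15 (P/I), 17 (H/M), 19 (H/M).
p = 5/20 = 0.250000.
d = −ln(1 − 0.250000) = −ln(0.750000) = 0.2877.

0.2877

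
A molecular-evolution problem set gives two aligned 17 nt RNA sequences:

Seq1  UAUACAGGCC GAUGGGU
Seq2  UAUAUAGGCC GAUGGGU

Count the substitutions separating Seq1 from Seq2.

1

Differing sites — 5:C/U.
That gives 1 mismatch out of 17 aligned sites, so the Hamming distance is 1.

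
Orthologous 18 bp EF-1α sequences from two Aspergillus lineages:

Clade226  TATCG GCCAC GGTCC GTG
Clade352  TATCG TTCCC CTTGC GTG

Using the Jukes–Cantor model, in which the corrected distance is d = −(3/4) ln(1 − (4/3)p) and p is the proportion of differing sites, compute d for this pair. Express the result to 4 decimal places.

Mismatches occur at site 6 (G↔T), site 7 (C↔T), site 9 (A↔C), site 11 (G↔C), site 12 (G↔T), site 14 (C↔G).
p = 6/18 = 0.333333.
d = −0.75 · ln(1 − (4/3)·0.333333) = −0.75 · ln(0.555556) = −0.75 · (-0.587786) = 0.4408.

0.4408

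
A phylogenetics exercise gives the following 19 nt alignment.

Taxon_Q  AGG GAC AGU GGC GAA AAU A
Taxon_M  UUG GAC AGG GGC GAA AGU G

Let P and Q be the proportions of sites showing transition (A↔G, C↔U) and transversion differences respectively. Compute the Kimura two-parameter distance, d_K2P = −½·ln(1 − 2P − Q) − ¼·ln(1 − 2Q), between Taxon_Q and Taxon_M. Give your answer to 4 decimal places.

The sequences differ at positions 1 (A/U, transversion), 2 (G/U, transversion), 9 (U/G, transversion), 17 (A/G, transition), 19 (A/G, transition).
Of the 5 differences, 2 transitions and 3 transversions over 19 sites: P = 2/19 = 0.105263, Q = 3/19 = 0.157895.
d = −0.5·ln(0.631579) − 0.25·ln(0.684210) = −0.5·(-0.459532) − 0.25·(-0.379490) = 0.3246.

0.3246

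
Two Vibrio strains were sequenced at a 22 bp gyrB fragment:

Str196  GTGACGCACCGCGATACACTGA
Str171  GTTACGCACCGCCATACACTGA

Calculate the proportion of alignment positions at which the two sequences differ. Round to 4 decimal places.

Mismatches occur at site 3 (G/T), site 13 (G/C).
There are 2 differences over 22 sites, so p = 2/22 = 0.0909.

0.0909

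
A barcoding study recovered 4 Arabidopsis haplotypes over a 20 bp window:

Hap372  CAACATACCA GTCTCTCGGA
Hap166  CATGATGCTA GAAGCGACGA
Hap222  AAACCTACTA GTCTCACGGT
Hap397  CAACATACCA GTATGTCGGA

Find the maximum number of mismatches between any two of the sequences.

12

Pairwise Hamming distances:
  Hap372 vs Hap166: 10
  Hap372 vs Hap222: 5
  Hap372 vs Hap397: 2
  Hap166 vs Hap222: 12
  Hap166 vs Hap397: 10
  Hap222 vs Hap397: 7
The largest is 12, between Hap166 and Hap222.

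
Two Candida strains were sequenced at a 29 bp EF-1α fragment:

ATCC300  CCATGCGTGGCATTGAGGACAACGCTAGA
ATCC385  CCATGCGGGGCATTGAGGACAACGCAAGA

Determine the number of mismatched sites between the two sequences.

Mismatches occur at site 8 (T↔G), site 26 (T↔A).
That gives 2 mismatches out of 29 aligned sites, so the Hamming distance is 2.

2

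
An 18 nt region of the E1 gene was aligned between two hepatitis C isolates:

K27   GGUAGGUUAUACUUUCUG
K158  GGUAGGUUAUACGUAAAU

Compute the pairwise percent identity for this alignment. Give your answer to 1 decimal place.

Mismatches occur at site 13 (U→G), site 15 (U→A), site 16 (C→A), site 17 (U→A), site 18 (G→U).
13 of the 18 sites match, so the percent identity is 13/18 × 100 = 72.2%.

72.2%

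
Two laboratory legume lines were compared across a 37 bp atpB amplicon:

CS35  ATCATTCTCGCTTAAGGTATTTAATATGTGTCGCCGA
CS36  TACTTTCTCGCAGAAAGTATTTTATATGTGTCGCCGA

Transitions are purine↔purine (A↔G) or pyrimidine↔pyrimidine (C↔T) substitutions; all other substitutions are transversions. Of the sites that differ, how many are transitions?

The sequences differ at positions 1 (A/T, transversion), 2 (T/A, transversion), 4 (A/T, transversion), 12 (T/A, transversion), 13 (T/G, transversion), 16 (G/A, transition), 23 (A/T, transversion).
Of the 7 differences, 1 transition and 6 transversions, so the answer is 1.

1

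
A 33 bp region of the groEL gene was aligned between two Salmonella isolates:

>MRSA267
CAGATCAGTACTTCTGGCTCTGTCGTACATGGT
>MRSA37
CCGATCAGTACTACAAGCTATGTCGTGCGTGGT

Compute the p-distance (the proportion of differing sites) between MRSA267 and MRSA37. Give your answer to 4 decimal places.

Mismatches occur at site 2 (A→C), site 13 (T→A), site 15 (T→A), site 16 (G→A), site 20 (C→A), site 27 (A→G), site 29 (A→G).
There are 7 differences over 33 sites, so p = 7/33 = 0.2121.

0.2121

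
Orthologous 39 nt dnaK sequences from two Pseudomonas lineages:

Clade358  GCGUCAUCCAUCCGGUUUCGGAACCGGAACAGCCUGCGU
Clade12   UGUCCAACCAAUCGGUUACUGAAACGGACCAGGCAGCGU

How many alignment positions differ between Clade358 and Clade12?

Mismatches occur at site 1 (G/U), site 2 (C/G), site 3 (G/U), site 4 (U/C), site 7 (U/A), site 11 (U/A), site 12 (C/U), site 18 (U/A), site 20 (G/U), site 24 (C/A), site 29 (A/C), site 33 (C/G), site 35 (U/A).
That gives 13 mismatches out of 39 aligned sites, so the Hamming distance is 13.

13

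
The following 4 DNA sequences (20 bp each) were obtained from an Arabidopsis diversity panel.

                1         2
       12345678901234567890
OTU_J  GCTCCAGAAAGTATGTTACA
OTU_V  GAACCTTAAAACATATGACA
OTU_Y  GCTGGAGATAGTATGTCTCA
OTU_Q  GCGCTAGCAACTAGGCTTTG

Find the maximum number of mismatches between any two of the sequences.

15

Pairwise Hamming distances:
  OTU_J vs OTU_V: 8
  OTU_J vs OTU_Y: 5
  OTU_J vs OTU_Q: 9
  OTU_V vs OTU_Y: 12
  OTU_V vs OTU_Q: 15
  OTU_Y vs OTU_Q: 11
The largest is 15, between OTU_V and OTU_Q.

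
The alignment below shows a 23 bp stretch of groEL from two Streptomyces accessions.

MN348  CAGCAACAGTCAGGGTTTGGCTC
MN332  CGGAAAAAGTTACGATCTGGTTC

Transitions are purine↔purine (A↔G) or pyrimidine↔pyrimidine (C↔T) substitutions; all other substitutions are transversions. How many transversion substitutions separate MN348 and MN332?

3

Mismatches occur at site 2 (A→G, transition), site 4 (C→A, transversion), site 7 (C→A, transversion), site 11 (C→T, transition), site 13 (G→C, transversion), site 15 (G→A, transition), site 17 (T→C, transition), site 21 (C→T, transition).
Of the 8 differences, 5 transitions and 3 transversions, so the answer is 3.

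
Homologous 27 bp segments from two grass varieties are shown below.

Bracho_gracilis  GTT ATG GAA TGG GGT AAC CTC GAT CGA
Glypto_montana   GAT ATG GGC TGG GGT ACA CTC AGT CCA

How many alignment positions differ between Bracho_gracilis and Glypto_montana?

8

Mismatches occur at site 2 (T→A), site 8 (A→G), site 9 (A→C), site 17 (A→C), site 18 (C→A), site 22 (G→A), site 23 (A→G), site 26 (G→C).
That gives 8 mismatches out of 27 aligned sites, so the Hamming distance is 8.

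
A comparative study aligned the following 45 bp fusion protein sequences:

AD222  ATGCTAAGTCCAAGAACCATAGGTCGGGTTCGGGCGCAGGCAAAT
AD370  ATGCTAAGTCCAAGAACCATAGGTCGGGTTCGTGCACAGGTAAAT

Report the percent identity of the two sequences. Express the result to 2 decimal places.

93.33%

The sequences differ at positions 33 (G/T), 36 (G/A), 41 (C/T).
42 of the 45 sites match, so the percent identity is 42/45 × 100 = 93.33%.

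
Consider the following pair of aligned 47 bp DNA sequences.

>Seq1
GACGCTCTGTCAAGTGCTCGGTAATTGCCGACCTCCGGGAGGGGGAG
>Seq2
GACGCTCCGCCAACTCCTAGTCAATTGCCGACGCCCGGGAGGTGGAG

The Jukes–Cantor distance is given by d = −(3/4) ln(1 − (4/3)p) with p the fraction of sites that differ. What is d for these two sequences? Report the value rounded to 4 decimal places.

0.2502

Mismatches occur at site 8 (T/C), site 10 (T/C), site 14 (G/C), site 16 (G/C), site 19 (C/A), site 21 (G/T), site 22 (T/C), site 33 (C/G), site 34 (T/C), site 43 (G/T).
p = 10/47 = 0.212766.
d = −0.75 · ln(1 − (4/3)·0.212766) = −0.75 · ln(0.716312) = −0.75 · (-0.333639) = 0.2502.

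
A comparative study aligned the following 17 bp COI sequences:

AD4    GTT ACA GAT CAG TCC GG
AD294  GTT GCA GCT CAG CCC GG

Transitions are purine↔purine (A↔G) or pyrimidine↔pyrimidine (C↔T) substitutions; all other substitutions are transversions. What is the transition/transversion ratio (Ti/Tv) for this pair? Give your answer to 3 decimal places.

The sequences differ at positions 4 (A/G, transition), 8 (A/C, transversion), 13 (T/C, transition).
Of the 3 differences, 2 transitions and 1 transversion, so Ti/Tv = 2/1 = 2.000.

2.000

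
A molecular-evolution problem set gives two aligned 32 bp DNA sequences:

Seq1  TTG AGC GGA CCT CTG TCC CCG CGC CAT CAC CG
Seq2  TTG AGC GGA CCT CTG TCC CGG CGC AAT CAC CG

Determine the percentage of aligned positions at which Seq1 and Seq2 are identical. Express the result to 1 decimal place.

The sequences differ at positions 20 (C/G), 25 (C/A).
30 of the 32 sites match, so the percent identity is 30/32 × 100 = 93.8%.

93.8%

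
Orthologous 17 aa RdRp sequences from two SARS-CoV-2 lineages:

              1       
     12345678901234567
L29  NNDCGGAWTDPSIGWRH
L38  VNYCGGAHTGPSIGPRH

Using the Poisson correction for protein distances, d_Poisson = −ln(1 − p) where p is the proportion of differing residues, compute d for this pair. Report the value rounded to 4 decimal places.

Differing sites — 1:N/V; 3:D/Y; 8:W/H; 10:D/G; 15:W/P.
p = 5/17 = 0.294118.
d = −ln(1 − 0.294118) = −ln(0.705882) = 0.3483.

0.3483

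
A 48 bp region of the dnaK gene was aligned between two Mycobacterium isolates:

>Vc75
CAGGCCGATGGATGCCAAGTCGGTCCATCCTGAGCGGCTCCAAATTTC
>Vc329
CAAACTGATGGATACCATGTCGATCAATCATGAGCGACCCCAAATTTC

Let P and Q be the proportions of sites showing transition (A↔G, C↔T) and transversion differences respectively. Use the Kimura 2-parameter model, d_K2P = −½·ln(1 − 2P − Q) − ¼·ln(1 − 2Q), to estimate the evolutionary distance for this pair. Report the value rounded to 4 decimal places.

0.2520

Differing sites — 3:G/A (Ti); 4:G/A (Ti); 6:C/T (Ti); 14:G/A (Ti); 18:A/T (Tv); 23:G/A (Ti); 26:C/A (Tv); 30:C/A (Tv); 37:G/A (Ti); 39:T/C (Ti).
Of the 10 differences, 7 transitions and 3 transversions over 48 sites: P = 7/48 = 0.145833, Q = 3/48 = 0.062500.
d = −0.5·ln(0.645834) − 0.25·ln(0.875000) = −0.5·(-0.437213) − 0.25·(-0.133531) = 0.2520.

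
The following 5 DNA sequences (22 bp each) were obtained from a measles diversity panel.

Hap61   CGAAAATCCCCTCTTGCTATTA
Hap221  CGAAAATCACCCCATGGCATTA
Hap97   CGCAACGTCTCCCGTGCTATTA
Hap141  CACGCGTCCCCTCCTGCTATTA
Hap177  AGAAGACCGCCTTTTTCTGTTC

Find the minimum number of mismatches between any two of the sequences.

5

Pairwise Hamming distances:
  Hap61 vs Hap221: 5
  Hap61 vs Hap97: 7
  Hap61 vs Hap141: 6
  Hap61 vs Hap177: 8
  Hap221 vs Hap97: 9
  Hap221 vs Hap141: 10
  Hap221 vs Hap177: 12
  Hap97 vs Hap141: 9
  Hap97 vs Hap177: 14
  Hap141 vs Hap177: 13
The smallest is 5, between Hap61 and Hap221.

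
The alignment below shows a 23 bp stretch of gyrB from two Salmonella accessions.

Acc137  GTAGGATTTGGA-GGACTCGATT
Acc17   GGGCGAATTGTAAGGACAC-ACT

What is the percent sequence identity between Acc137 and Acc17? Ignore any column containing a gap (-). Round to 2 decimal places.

66.67%

Excluding the 2 gap columns leaves 21 comparable sites.
Differing sites — 2:T/G; 3:A/G; 4:G/C; 7:T/A; 11:G/T; 18:T/A; 22:T/C.
14 of the 21 comparable sites match, so the percent identity is 14/21 × 100 = 66.67%.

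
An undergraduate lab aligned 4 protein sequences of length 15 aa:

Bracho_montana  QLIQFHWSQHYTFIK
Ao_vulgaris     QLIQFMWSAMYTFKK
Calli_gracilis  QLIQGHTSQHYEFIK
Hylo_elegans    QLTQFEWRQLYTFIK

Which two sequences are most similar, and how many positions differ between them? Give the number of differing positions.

Pairwise Hamming distances:
  Bracho_montana vs Ao_vulgaris: 4
  Bracho_montana vs Calli_gracilis: 3
  Bracho_montana vs Hylo_elegans: 4
  Ao_vulgaris vs Calli_gracilis: 7
  Ao_vulgaris vs Hylo_elegans: 6
  Calli_gracilis vs Hylo_elegans: 7
The smallest is 3, between Bracho_montana and Calli_gracilis.

3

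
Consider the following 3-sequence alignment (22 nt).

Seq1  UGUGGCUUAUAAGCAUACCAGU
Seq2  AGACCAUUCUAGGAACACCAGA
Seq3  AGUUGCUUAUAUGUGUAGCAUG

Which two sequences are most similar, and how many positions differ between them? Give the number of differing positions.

8

Pairwise Hamming distances:
  Seq1 vs Seq2: 10
  Seq1 vs Seq3: 8
  Seq2 vs Seq3: 12
The smallest is 8, between Seq1 and Seq3.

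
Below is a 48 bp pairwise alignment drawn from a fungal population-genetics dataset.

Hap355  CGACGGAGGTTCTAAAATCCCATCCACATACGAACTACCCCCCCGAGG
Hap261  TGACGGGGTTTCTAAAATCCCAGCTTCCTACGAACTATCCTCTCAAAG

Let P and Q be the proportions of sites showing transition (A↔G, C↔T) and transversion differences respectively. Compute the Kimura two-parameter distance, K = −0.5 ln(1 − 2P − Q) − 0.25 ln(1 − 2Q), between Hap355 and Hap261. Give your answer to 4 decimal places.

Differing sites — 1:C/T (Ti); 7:A/G (Ti); 9:G/T (Tv); 23:T/G (Tv); 25:C/T (Ti); 26:A/T (Tv); 28:A/C (Tv); 38:C/T (Ti); 41:C/T (Ti); 43:C/T (Ti); 45:G/A (Ti); 47:G/A (Ti).
Of the 12 differences, 8 transitions and 4 transversions over 48 sites: P = 8/48 = 0.166667, Q = 4/48 = 0.083333.
d = −0.5·ln(0.583333) − 0.25·ln(0.833334) = −0.5·(-0.538997) − 0.25·(-0.182321) = 0.3151.

0.3151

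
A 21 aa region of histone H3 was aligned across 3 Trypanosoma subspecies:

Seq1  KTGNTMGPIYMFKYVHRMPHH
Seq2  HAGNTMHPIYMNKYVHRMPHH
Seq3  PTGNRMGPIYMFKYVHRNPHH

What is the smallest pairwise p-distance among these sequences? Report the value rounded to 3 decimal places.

Pairwise Hamming distances:
  Seq1 vs Seq2: 4
  Seq1 vs Seq3: 3
  Seq2 vs Seq3: 6
The smallest is 3 mismatches, between Seq1 and Seq3; p = 3/21 = 0.143.

0.143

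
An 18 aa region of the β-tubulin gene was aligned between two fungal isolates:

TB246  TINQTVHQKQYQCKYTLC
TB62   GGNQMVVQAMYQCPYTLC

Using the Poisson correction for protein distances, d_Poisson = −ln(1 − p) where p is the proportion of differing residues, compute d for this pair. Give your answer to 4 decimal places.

0.4925

Mismatches occur at site 1 (T→G), site 2 (I→G), site 5 (T→M), site 7 (H→V), site 9 (K→A), site 10 (Q→M), site 14 (K→P).
p = 7/18 = 0.388889.
d = −ln(1 − 0.388889) = −ln(0.611111) = 0.4925.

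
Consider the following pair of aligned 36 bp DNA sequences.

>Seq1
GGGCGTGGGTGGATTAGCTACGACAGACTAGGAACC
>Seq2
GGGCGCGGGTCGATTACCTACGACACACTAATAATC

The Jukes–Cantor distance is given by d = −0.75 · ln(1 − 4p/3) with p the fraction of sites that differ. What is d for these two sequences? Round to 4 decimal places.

0.2251

Mismatches occur at site 6 (T/C), site 11 (G/C), site 17 (G/C), site 26 (G/C), site 31 (G/A), site 32 (G/T), site 35 (C/T).
p = 7/36 = 0.194444.
d = −0.75 · ln(1 − (4/3)·0.194444) = −0.75 · ln(0.740741) = −0.75 · (-0.300104) = 0.2251.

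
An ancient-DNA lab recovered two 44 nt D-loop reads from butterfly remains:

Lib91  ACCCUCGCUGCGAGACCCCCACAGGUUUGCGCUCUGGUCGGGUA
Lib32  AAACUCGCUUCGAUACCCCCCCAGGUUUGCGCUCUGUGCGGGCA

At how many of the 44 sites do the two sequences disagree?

Differing sites — 2:C/A; 3:C/A; 10:G/U; 14:G/U; 21:A/C; 37:G/U; 38:U/G; 43:U/C.
That gives 8 mismatches out of 44 aligned sites, so the Hamming distance is 8.

8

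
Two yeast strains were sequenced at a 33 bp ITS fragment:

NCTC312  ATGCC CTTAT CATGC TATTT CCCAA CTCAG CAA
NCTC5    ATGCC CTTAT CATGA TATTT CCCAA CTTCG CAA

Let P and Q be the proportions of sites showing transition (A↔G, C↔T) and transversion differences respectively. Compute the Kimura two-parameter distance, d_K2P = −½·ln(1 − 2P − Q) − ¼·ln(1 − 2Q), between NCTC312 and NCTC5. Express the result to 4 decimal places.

Differing sites — 15:C/A (Tv); 28:C/T (Ti); 29:A/C (Tv).
Of the 3 differences, 1 transition and 2 transversions over 33 sites: P = 1/33 = 0.030303, Q = 2/33 = 0.060606.
d = −0.5·ln(0.878788) − 0.25·ln(0.878788) = −0.5·(-0.129212) − 0.25·(-0.129212) = 0.0969.

0.0969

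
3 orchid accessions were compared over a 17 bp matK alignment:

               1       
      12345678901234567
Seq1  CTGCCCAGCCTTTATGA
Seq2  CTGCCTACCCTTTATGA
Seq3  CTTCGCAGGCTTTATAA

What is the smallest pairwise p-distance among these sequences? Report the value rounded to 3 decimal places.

Pairwise Hamming distances:
  Seq1 vs Seq2: 2
  Seq1 vs Seq3: 4
  Seq2 vs Seq3: 6
The smallest is 2 mismatches, between Seq1 and Seq2; p = 2/17 = 0.118.

0.118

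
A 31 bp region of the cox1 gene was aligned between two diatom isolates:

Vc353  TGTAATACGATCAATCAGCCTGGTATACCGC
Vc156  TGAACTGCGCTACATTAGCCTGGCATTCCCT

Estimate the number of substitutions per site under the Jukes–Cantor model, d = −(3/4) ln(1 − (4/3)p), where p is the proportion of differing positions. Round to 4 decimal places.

0.4806

Differing sites — 3:T/A; 5:A/C; 7:A/G; 10:A/C; 12:C/A; 13:A/C; 16:C/T; 24:T/C; 27:A/T; 30:G/C; 31:C/T.
p = 11/31 = 0.354839.
d = −0.75 · ln(1 − (4/3)·0.354839) = −0.75 · ln(0.526881) = −0.75 · (-0.640781) = 0.4806.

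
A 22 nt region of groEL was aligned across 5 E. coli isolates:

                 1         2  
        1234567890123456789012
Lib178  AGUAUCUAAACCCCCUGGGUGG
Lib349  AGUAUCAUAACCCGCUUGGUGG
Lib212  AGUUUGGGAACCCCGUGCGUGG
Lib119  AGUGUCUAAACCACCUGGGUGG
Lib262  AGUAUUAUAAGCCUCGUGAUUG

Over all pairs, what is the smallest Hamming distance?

2

Pairwise Hamming distances:
  Lib178 vs Lib349: 4
  Lib178 vs Lib212: 6
  Lib178 vs Lib119: 2
  Lib178 vs Lib262: 9
  Lib349 vs Lib212: 8
  Lib349 vs Lib119: 6
  Lib349 vs Lib262: 6
  Lib212 vs Lib119: 7
  Lib212 vs Lib262: 12
  Lib119 vs Lib262: 11
The smallest is 2, between Lib178 and Lib119.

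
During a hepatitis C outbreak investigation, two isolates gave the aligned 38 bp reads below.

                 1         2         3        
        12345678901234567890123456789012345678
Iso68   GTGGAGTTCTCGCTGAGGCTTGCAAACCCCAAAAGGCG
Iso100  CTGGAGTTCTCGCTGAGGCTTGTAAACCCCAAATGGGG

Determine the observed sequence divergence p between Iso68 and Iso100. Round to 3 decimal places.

Differing sites — 1:G/C; 23:C/T; 34:A/T; 37:C/G.
There are 4 differences over 38 sites, so p = 4/38 = 0.105.

0.105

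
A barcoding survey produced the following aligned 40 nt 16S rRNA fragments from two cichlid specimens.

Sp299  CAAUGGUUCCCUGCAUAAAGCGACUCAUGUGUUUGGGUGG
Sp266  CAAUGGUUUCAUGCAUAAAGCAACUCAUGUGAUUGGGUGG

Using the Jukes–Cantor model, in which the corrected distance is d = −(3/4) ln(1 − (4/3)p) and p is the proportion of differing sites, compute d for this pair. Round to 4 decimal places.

The sequences differ at positions 9 (C/U), 11 (C/A), 22 (G/A), 32 (U/A).
p = 4/40 = 0.100000.
d = −0.75 · ln(1 − (4/3)·0.100000) = −0.75 · ln(0.866667) = −0.75 · (-0.143100) = 0.1073.

0.1073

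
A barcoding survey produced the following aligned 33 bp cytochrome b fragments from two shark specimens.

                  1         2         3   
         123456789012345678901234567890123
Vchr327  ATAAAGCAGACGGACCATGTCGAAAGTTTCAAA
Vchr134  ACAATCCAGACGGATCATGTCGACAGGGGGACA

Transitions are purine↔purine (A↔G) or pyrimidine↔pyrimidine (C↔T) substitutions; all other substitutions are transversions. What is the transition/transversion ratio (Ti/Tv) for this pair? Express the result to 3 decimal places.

0.250

The sequences differ at positions 2 (T/C, transition), 5 (A/T, transversion), 6 (G/C, transversion), 15 (C/T, transition), 24 (A/C, transversion), 27 (T/G, transversion), 28 (T/G, transversion), 29 (T/G, transversion), 30 (C/G, transversion), 32 (A/C, transversion).
Of the 10 differences, 2 transitions and 8 transversions, so Ti/Tv = 2/8 = 0.250.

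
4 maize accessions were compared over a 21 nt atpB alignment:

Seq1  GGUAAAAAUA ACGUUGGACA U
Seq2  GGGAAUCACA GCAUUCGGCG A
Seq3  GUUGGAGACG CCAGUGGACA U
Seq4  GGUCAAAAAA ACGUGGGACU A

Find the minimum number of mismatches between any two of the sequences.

Pairwise Hamming distances:
  Seq1 vs Seq2: 10
  Seq1 vs Seq3: 9
  Seq1 vs Seq4: 5
  Seq2 vs Seq3: 13
  Seq2 vs Seq4: 11
  Seq3 vs Seq4: 12
The smallest is 5, between Seq1 and Seq4.

5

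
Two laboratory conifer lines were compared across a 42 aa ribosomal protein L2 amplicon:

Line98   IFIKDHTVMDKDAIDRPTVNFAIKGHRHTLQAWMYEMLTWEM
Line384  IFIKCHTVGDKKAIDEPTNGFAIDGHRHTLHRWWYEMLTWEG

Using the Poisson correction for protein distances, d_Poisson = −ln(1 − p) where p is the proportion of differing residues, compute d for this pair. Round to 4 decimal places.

0.3037

The sequences differ at positions 5 (D/C), 9 (M/G), 12 (D/K), 16 (R/E), 19 (V/N), 20 (N/G), 24 (K/D), 31 (Q/H), 32 (A/R), 34 (M/W), 42 (M/G).
p = 11/42 = 0.261905.
d = −ln(1 − 0.261905) = −ln(0.738095) = 0.3037.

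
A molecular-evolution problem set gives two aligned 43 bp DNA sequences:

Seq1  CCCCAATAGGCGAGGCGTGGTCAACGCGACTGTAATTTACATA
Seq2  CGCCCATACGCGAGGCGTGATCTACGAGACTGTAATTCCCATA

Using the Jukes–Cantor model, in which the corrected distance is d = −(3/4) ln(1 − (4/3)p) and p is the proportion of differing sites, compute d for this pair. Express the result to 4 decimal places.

0.2138

Differing sites — 2:C/G; 5:A/C; 9:G/C; 20:G/A; 23:A/T; 27:C/A; 38:T/C; 39:A/C.
p = 8/43 = 0.186047.
d = −0.75 · ln(1 − (4/3)·0.186047) = −0.75 · ln(0.751937) = −0.75 · (-0.285103) = 0.2138.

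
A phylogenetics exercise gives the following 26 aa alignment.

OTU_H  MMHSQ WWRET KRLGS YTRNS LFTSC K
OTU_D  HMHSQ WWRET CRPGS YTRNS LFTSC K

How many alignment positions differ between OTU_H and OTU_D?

3

The sequences differ at positions 1 (M/H), 11 (K/C), 13 (L/P).
That gives 3 mismatches out of 26 aligned sites, so the Hamming distance is 3.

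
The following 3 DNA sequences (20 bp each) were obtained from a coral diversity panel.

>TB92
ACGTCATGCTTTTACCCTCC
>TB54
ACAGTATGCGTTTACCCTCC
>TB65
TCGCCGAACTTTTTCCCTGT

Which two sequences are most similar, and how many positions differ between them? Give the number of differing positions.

Pairwise Hamming distances:
  TB92 vs TB54: 4
  TB92 vs TB65: 8
  TB54 vs TB65: 11
The smallest is 4, between TB92 and TB54.

4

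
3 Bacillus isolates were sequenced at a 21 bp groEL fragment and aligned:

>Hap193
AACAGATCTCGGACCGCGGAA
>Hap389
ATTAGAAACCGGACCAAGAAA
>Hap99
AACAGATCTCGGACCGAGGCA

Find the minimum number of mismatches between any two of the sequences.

2

Pairwise Hamming distances:
  Hap193 vs Hap389: 8
  Hap193 vs Hap99: 2
  Hap389 vs Hap99: 8
The smallest is 2, between Hap193 and Hap99.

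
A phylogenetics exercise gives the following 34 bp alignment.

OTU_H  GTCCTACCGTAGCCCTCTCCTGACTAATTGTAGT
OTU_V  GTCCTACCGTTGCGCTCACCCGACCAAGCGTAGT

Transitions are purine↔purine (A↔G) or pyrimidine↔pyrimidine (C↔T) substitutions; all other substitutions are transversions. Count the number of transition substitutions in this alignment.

3

The sequences differ at positions 11 (A/T, transversion), 14 (C/G, transversion), 18 (T/A, transversion), 21 (T/C, transition), 25 (T/C, transition), 28 (T/G, transversion), 29 (T/C, transition).
Of the 7 differences, 3 transitions and 4 transversions, so the answer is 3.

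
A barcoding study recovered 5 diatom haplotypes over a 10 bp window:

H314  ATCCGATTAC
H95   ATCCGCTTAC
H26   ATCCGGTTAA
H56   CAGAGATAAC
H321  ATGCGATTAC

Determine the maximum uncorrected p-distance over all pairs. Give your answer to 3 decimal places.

Pairwise Hamming distances:
  H314 vs H95: 1
  H314 vs H26: 2
  H314 vs H56: 5
  H314 vs H321: 1
  H95 vs H26: 2
  H95 vs H56: 6
  H95 vs H321: 2
  H26 vs H56: 7
  H26 vs H321: 3
  H56 vs H321: 4
The largest is 7 mismatches, between H26 and H56; p = 7/10 = 0.700.

0.700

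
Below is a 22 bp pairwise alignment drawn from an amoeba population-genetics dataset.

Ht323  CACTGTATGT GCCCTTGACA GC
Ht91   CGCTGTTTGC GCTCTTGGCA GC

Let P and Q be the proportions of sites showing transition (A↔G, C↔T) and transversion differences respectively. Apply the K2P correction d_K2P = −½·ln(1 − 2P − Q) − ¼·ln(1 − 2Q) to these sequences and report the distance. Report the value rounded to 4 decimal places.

Mismatches occur at site 2 (A↔G, transition), site 7 (A↔T, transversion), site 10 (T↔C, transition), site 13 (C↔T, transition), site 18 (A↔G, transition).
Of the 5 differences, 4 transitions and 1 transversion over 22 sites: P = 4/22 = 0.181818, Q = 1/22 = 0.045455.
d = −0.5·ln(0.590909) − 0.25·ln(0.909090) = −0.5·(-0.526093) − 0.25·(-0.095311) = 0.2869.

0.2869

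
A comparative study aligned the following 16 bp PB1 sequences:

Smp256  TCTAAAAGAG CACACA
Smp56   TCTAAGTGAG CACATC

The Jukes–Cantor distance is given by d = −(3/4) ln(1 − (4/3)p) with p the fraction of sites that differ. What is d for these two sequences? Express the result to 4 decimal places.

0.3041

Differing sites — 6:A/G; 7:A/T; 15:C/T; 16:A/C.
p = 4/16 = 0.250000.
d = −0.75 · ln(1 − (4/3)·0.250000) = −0.75 · ln(0.666667) = −0.75 · (-0.405465) = 0.3041.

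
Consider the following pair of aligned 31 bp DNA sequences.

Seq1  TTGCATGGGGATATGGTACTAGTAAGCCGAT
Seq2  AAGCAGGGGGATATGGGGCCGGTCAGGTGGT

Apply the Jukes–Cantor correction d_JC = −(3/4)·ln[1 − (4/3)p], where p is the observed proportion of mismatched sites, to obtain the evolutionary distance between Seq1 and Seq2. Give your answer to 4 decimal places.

0.4806

Differing sites — 1:T/A; 2:T/A; 6:T/G; 17:T/G; 18:A/G; 20:T/C; 21:A/G; 24:A/C; 27:C/G; 28:C/T; 30:A/G.
p = 11/31 = 0.354839.
d = −0.75 · ln(1 − (4/3)·0.354839) = −0.75 · ln(0.526881) = −0.75 · (-0.640781) = 0.4806.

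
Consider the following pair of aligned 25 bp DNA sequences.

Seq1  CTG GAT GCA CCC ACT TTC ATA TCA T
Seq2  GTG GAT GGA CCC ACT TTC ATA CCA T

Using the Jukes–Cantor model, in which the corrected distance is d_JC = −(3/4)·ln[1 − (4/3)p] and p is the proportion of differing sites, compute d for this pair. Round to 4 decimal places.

The sequences differ at positions 1 (C/G), 8 (C/G), 22 (T/C).
p = 3/25 = 0.120000.
d = −0.75 · ln(1 − (4/3)·0.120000) = −0.75 · ln(0.840000) = −0.75 · (-0.174353) = 0.1308.

0.1308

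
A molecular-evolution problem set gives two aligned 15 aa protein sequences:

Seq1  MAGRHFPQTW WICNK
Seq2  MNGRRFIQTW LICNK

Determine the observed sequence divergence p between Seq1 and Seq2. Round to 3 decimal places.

The sequences differ at positions 2 (A/N), 5 (H/R), 7 (P/I), 11 (W/L).
There are 4 differences over 15 sites, so p = 4/15 = 0.267.

0.267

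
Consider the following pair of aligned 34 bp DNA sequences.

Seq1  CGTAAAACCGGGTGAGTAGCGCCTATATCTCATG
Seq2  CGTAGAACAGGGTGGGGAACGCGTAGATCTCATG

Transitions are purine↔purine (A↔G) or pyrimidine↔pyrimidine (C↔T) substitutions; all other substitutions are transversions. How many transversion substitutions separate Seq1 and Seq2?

Differing sites — 5:A/G (Ti); 9:C/A (Tv); 15:A/G (Ti); 17:T/G (Tv); 19:G/A (Ti); 23:C/G (Tv); 26:T/G (Tv).
Of the 7 differences, 3 transitions and 4 transversions, so the answer is 4.

4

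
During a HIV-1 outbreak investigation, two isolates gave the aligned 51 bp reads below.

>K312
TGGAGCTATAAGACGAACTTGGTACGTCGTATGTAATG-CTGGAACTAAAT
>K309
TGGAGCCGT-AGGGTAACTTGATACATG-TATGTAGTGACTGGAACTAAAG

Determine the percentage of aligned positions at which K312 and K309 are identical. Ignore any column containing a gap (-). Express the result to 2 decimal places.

Excluding the 3 gap columns leaves 48 comparable sites.
Differing sites — 7:T/C; 8:A/G; 13:A/G; 14:C/G; 15:G/T; 22:G/A; 26:G/A; 28:C/G; 36:A/G; 51:T/G.
38 of the 48 comparable sites match, so the percent identity is 38/48 × 100 = 79.17%.

79.17%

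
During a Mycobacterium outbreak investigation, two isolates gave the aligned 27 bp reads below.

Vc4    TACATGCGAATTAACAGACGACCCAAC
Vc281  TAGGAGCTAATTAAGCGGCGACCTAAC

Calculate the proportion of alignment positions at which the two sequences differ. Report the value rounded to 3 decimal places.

Differing sites — 3:C/G; 4:A/G; 5:T/A; 8:G/T; 15:C/G; 16:A/C; 18:A/G; 24:C/T.
There are 8 differences over 27 sites, so p = 8/27 = 0.296.

0.296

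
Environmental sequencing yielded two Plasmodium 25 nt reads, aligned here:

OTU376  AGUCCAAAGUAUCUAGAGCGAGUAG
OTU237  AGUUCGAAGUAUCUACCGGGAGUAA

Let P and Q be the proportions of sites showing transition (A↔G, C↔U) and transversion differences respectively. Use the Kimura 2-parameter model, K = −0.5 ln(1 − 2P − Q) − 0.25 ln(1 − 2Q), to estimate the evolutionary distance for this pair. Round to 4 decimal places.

The sequences differ at positions 4 (C/U, transition), 6 (A/G, transition), 16 (G/C, transversion), 17 (A/C, transversion), 19 (C/G, transversion), 25 (G/A, transition).
Of the 6 differences, 3 transitions and 3 transversions over 25 sites: P = 3/25 = 0.120000, Q = 3/25 = 0.120000.
d = −0.5·ln(0.640000) − 0.25·ln(0.760000) = −0.5·(-0.446287) − 0.25·(-0.274437) = 0.2918.

0.2918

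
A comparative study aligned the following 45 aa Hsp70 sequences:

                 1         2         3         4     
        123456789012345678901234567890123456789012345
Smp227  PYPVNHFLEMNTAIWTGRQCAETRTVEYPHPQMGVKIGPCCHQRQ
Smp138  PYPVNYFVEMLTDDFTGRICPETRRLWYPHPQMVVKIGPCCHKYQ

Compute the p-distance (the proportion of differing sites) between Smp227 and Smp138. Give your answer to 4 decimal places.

0.3111

Differing sites — 6:H/Y; 8:L/V; 11:N/L; 13:A/D; 14:I/D; 15:W/F; 19:Q/I; 21:A/P; 25:T/R; 26:V/L; 27:E/W; 34:G/V; 43:Q/K; 44:R/Y.
There are 14 differences over 45 sites, so p = 14/45 = 0.3111.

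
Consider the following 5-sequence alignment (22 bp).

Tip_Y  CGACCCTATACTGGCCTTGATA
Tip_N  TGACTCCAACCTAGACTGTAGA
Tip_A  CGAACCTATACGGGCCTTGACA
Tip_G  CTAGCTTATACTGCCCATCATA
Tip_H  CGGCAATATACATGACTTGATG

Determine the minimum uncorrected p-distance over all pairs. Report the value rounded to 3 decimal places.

Pairwise Hamming distances:
  Tip_Y vs Tip_N: 10
  Tip_Y vs Tip_A: 3
  Tip_Y vs Tip_G: 6
  Tip_Y vs Tip_H: 7
  Tip_N vs Tip_A: 12
  Tip_N vs Tip_G: 15
  Tip_N vs Tip_H: 13
  Tip_A vs Tip_G: 8
  Tip_A vs Tip_H: 9
  Tip_G vs Tip_H: 12
The smallest is 3 mismatches, between Tip_Y and Tip_A; p = 3/22 = 0.136.

0.136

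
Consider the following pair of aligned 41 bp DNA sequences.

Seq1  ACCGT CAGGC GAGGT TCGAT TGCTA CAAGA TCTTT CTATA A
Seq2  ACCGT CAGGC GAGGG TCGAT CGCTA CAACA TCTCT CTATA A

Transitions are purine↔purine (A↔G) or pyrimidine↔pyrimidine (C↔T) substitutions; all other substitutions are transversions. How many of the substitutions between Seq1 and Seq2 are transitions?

Mismatches occur at site 15 (T↔G, transversion), site 21 (T↔C, transition), site 29 (G↔C, transversion), site 34 (T↔C, transition).
Of the 4 differences, 2 transitions and 2 transversions, so the answer is 2.

2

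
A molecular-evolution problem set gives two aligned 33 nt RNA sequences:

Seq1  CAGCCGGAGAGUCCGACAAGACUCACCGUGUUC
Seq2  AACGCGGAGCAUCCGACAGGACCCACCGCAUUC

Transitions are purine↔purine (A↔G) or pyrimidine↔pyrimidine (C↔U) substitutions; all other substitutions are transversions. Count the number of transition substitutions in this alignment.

Differing sites — 1:C/A (Tv); 3:G/C (Tv); 4:C/G (Tv); 10:A/C (Tv); 11:G/A (Ti); 19:A/G (Ti); 23:U/C (Ti); 29:U/C (Ti); 30:G/A (Ti).
Of the 9 differences, 5 transitions and 4 transversions, so the answer is 5.

5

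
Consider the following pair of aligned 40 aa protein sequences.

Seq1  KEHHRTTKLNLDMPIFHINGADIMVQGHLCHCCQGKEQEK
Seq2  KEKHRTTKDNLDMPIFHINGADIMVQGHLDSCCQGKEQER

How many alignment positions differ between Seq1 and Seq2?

5

The sequences differ at positions 3 (H/K), 9 (L/D), 30 (C/D), 31 (H/S), 40 (K/R).
That gives 5 mismatches out of 40 aligned sites, so the Hamming distance is 5.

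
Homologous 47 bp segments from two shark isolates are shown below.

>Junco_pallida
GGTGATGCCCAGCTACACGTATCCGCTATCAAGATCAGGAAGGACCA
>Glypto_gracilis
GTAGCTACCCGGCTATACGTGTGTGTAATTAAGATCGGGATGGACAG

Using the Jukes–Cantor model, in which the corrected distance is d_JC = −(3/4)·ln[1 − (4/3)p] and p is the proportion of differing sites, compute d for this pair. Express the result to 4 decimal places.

The sequences differ at positions 2 (G/T), 3 (T/A), 5 (A/C), 7 (G/A), 11 (A/G), 16 (C/T), 21 (A/G), 23 (C/G), 24 (C/T), 26 (C/T), 27 (T/A), 30 (C/T), 37 (A/G), 41 (A/T), 46 (C/A), 47 (A/G).
p = 16/47 = 0.340426.
d = −0.75 · ln(1 − (4/3)·0.340426) = −0.75 · ln(0.546099) = −0.75 · (-0.604955) = 0.4537.

0.4537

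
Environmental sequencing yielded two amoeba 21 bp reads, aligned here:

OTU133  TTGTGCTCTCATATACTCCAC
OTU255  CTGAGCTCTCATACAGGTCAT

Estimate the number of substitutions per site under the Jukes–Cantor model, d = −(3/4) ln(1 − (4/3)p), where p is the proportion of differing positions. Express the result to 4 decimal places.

Differing sites — 1:T/C; 4:T/A; 14:T/C; 16:C/G; 17:T/G; 18:C/T; 21:C/T.
p = 7/21 = 0.333333.
d = −0.75 · ln(1 − (4/3)·0.333333) = −0.75 · ln(0.555556) = −0.75 · (-0.587786) = 0.4408.

0.4408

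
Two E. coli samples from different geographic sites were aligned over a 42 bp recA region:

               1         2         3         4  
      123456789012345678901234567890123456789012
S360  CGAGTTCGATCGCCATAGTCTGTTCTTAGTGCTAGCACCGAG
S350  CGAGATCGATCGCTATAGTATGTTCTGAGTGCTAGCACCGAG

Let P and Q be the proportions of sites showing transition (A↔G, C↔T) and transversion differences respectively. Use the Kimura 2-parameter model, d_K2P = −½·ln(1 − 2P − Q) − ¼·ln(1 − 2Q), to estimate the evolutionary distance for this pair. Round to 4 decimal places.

Differing sites — 5:T/A (Tv); 14:C/T (Ti); 20:C/A (Tv); 27:T/G (Tv).
Of the 4 differences, 1 transition and 3 transversions over 42 sites: P = 1/42 = 0.023810, Q = 3/42 = 0.071429.
d = −0.5·ln(0.880951) − 0.25·ln(0.857142) = −0.5·(-0.126753) − 0.25·(-0.154152) = 0.1019.

0.1019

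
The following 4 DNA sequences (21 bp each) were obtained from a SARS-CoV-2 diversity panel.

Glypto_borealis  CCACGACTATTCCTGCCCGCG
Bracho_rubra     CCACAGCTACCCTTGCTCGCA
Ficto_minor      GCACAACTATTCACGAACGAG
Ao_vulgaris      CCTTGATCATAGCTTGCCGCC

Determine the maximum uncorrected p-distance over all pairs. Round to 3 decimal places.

Pairwise Hamming distances:
  Glypto_borealis vs Bracho_rubra: 7
  Glypto_borealis vs Ficto_minor: 7
  Glypto_borealis vs Ao_vulgaris: 9
  Bracho_rubra vs Ficto_minor: 10
  Bracho_rubra vs Ao_vulgaris: 14
  Ficto_minor vs Ao_vulgaris: 15
The largest is 15 mismatches, between Ficto_minor and Ao_vulgaris; p = 15/21 = 0.714.

0.714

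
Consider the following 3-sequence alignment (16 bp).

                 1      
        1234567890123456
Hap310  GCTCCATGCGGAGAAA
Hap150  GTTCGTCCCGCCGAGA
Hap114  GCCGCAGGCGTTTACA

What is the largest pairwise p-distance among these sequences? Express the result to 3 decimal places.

Pairwise Hamming distances:
  Hap310 vs Hap150: 8
  Hap310 vs Hap114: 7
  Hap150 vs Hap114: 11
The largest is 11 mismatches, between Hap150 and Hap114; p = 11/16 = 0.688.

0.688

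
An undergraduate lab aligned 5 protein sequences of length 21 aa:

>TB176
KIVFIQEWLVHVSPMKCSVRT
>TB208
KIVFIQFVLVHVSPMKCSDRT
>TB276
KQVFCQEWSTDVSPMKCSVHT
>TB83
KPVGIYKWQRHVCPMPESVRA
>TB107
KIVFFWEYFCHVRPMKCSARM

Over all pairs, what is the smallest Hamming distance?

Pairwise Hamming distances:
  TB176 vs TB208: 3
  TB176 vs TB276: 6
  TB176 vs TB83: 10
  TB176 vs TB107: 8
  TB208 vs TB276: 9
  TB208 vs TB83: 12
  TB208 vs TB107: 9
  TB276 vs TB83: 13
  TB276 vs TB107: 11
  TB83 vs TB107: 13
The smallest is 3, between TB176 and TB208.

3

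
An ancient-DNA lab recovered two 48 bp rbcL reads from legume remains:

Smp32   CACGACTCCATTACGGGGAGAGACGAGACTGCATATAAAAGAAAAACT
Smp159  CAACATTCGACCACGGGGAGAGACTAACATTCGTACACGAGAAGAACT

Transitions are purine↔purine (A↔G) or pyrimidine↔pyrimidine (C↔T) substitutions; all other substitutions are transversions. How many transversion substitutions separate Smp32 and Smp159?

Mismatches occur at site 3 (C→A, transversion), site 4 (G→C, transversion), site 6 (C→T, transition), site 9 (C→G, transversion), site 11 (T→C, transition), site 12 (T→C, transition), site 25 (G→T, transversion), site 27 (G→A, transition), site 28 (A→C, transversion), site 29 (C→A, transversion), site 31 (G→T, transversion), site 33 (A→G, transition), site 36 (T→C, transition), site 38 (A→C, transversion), site 39 (A→G, transition), site 44 (A→G, transition).
Of the 16 differences, 8 transitions and 8 transversions, so the answer is 8.

8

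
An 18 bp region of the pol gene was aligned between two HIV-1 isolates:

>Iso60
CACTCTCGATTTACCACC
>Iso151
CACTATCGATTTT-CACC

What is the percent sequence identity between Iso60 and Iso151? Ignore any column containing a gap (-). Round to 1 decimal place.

88.2%

Excluding the 1 gap column leaves 17 comparable sites.
Differing sites — 5:C/A; 13:A/T.
15 of the 17 comparable sites match, so the percent identity is 15/17 × 100 = 88.2%.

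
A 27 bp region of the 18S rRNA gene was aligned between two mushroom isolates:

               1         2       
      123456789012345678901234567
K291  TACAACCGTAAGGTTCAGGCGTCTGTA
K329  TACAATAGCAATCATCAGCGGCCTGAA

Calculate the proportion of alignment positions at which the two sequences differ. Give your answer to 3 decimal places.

Mismatches occur at site 6 (C/T), site 7 (C/A), site 9 (T/C), site 12 (G/T), site 13 (G/C), site 14 (T/A), site 19 (G/C), site 20 (C/G), site 22 (T/C), site 26 (T/A).
There are 10 differences over 27 sites, so p = 10/27 = 0.370.

0.370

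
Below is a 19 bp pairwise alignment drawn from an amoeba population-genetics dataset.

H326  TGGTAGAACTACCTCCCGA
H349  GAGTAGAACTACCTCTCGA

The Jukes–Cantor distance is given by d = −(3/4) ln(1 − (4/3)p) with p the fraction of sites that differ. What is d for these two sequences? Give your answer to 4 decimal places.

0.1773

Mismatches occur at site 1 (T/G), site 2 (G/A), site 16 (C/T).
p = 3/19 = 0.157895.
d = −0.75 · ln(1 − (4/3)·0.157895) = −0.75 · ln(0.789473) = −0.75 · (-0.236390) = 0.1773.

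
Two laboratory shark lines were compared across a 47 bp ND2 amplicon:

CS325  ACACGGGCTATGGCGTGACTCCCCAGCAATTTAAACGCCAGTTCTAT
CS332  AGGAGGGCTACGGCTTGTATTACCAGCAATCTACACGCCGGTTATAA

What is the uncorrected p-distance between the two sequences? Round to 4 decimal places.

0.2979

Differing sites — 2:C/G; 3:A/G; 4:C/A; 11:T/C; 15:G/T; 18:A/T; 19:C/A; 21:C/T; 22:C/A; 31:T/C; 34:A/C; 40:A/G; 44:C/A; 47:T/A.
There are 14 differences over 47 sites, so p = 14/47 = 0.2979.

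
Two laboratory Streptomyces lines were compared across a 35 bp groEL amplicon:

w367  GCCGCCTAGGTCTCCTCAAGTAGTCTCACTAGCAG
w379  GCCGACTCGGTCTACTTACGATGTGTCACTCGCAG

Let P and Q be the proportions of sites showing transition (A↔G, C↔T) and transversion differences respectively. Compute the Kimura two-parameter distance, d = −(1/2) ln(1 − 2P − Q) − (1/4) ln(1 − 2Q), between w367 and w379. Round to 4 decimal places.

0.3210

Mismatches occur at site 5 (C/A, transversion), site 8 (A/C, transversion), site 14 (C/A, transversion), site 17 (C/T, transition), site 19 (A/C, transversion), site 21 (T/A, transversion), site 22 (A/T, transversion), site 25 (C/G, transversion), site 31 (A/C, transversion).
Of the 9 differences, 1 transition and 8 transversions over 35 sites: P = 1/35 = 0.028571, Q = 8/35 = 0.228571.
d = −0.5·ln(0.714287) − 0.25·ln(0.542858) = −0.5·(-0.336470) − 0.25·(-0.610908) = 0.3210.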